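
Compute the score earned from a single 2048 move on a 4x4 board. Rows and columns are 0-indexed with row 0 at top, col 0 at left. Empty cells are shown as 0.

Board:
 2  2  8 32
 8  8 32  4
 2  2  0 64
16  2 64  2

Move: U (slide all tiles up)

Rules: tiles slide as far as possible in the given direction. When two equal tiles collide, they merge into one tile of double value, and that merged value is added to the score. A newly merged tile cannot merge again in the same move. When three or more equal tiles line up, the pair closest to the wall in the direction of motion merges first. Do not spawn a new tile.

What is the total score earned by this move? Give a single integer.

Slide up:
col 0: [2, 8, 2, 16] -> [2, 8, 2, 16]  score +0 (running 0)
col 1: [2, 8, 2, 2] -> [2, 8, 4, 0]  score +4 (running 4)
col 2: [8, 32, 0, 64] -> [8, 32, 64, 0]  score +0 (running 4)
col 3: [32, 4, 64, 2] -> [32, 4, 64, 2]  score +0 (running 4)
Board after move:
 2  2  8 32
 8  8 32  4
 2  4 64 64
16  0  0  2

Answer: 4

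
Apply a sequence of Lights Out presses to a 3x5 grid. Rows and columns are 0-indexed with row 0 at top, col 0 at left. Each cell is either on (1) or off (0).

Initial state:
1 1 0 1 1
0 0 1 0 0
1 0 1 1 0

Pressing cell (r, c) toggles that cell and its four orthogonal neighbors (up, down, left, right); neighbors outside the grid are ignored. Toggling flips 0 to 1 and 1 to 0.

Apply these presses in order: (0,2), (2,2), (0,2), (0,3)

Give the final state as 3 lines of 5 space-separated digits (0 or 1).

Answer: 1 1 1 0 0
0 0 0 1 0
1 1 0 0 0

Derivation:
After press 1 at (0,2):
1 0 1 0 1
0 0 0 0 0
1 0 1 1 0

After press 2 at (2,2):
1 0 1 0 1
0 0 1 0 0
1 1 0 0 0

After press 3 at (0,2):
1 1 0 1 1
0 0 0 0 0
1 1 0 0 0

After press 4 at (0,3):
1 1 1 0 0
0 0 0 1 0
1 1 0 0 0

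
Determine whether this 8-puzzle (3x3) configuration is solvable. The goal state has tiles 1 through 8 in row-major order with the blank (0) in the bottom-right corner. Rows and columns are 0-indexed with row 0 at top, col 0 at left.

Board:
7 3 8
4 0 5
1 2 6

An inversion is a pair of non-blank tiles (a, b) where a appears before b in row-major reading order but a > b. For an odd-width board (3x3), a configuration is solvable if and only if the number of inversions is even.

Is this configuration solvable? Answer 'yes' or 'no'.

Inversions (pairs i<j in row-major order where tile[i] > tile[j] > 0): 17
17 is odd, so the puzzle is not solvable.

Answer: no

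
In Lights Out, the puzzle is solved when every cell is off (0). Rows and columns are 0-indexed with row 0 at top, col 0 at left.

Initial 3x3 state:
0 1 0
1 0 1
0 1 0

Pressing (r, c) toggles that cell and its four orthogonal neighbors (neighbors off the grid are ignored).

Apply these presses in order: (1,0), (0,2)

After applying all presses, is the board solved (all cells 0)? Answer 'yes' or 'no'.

Answer: no

Derivation:
After press 1 at (1,0):
1 1 0
0 1 1
1 1 0

After press 2 at (0,2):
1 0 1
0 1 0
1 1 0

Lights still on: 5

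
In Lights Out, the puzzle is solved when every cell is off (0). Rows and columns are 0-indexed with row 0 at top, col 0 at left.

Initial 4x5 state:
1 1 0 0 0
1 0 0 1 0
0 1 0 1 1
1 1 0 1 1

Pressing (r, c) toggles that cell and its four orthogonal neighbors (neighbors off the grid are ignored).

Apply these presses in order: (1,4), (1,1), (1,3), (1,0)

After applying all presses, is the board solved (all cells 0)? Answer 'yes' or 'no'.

After press 1 at (1,4):
1 1 0 0 1
1 0 0 0 1
0 1 0 1 0
1 1 0 1 1

After press 2 at (1,1):
1 0 0 0 1
0 1 1 0 1
0 0 0 1 0
1 1 0 1 1

After press 3 at (1,3):
1 0 0 1 1
0 1 0 1 0
0 0 0 0 0
1 1 0 1 1

After press 4 at (1,0):
0 0 0 1 1
1 0 0 1 0
1 0 0 0 0
1 1 0 1 1

Lights still on: 9

Answer: no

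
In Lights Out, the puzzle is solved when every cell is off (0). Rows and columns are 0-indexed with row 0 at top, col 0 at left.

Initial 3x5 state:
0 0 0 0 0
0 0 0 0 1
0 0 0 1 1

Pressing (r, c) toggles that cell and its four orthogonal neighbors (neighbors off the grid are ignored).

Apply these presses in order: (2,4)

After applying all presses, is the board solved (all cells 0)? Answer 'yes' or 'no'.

Answer: yes

Derivation:
After press 1 at (2,4):
0 0 0 0 0
0 0 0 0 0
0 0 0 0 0

Lights still on: 0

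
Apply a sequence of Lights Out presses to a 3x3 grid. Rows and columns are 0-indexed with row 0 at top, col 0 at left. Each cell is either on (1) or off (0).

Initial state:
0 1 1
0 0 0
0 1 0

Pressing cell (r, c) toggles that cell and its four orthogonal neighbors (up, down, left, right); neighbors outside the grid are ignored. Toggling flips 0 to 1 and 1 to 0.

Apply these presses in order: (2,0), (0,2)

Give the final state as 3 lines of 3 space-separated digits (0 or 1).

Answer: 0 0 0
1 0 1
1 0 0

Derivation:
After press 1 at (2,0):
0 1 1
1 0 0
1 0 0

After press 2 at (0,2):
0 0 0
1 0 1
1 0 0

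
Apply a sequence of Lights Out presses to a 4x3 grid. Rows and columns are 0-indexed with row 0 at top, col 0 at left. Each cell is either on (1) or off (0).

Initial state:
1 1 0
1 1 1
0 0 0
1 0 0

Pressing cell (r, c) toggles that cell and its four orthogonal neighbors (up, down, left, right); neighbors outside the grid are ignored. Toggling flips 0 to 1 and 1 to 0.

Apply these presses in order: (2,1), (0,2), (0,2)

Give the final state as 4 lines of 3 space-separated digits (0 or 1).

Answer: 1 1 0
1 0 1
1 1 1
1 1 0

Derivation:
After press 1 at (2,1):
1 1 0
1 0 1
1 1 1
1 1 0

After press 2 at (0,2):
1 0 1
1 0 0
1 1 1
1 1 0

After press 3 at (0,2):
1 1 0
1 0 1
1 1 1
1 1 0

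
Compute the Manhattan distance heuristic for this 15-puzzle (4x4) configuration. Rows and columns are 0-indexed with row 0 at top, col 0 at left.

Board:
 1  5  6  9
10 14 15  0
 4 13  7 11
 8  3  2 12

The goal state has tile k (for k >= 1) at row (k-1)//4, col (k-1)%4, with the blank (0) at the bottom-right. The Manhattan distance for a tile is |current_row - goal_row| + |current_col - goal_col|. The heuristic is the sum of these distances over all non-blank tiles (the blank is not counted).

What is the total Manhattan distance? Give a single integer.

Answer: 38

Derivation:
Tile 1: at (0,0), goal (0,0), distance |0-0|+|0-0| = 0
Tile 5: at (0,1), goal (1,0), distance |0-1|+|1-0| = 2
Tile 6: at (0,2), goal (1,1), distance |0-1|+|2-1| = 2
Tile 9: at (0,3), goal (2,0), distance |0-2|+|3-0| = 5
Tile 10: at (1,0), goal (2,1), distance |1-2|+|0-1| = 2
Tile 14: at (1,1), goal (3,1), distance |1-3|+|1-1| = 2
Tile 15: at (1,2), goal (3,2), distance |1-3|+|2-2| = 2
Tile 4: at (2,0), goal (0,3), distance |2-0|+|0-3| = 5
Tile 13: at (2,1), goal (3,0), distance |2-3|+|1-0| = 2
Tile 7: at (2,2), goal (1,2), distance |2-1|+|2-2| = 1
Tile 11: at (2,3), goal (2,2), distance |2-2|+|3-2| = 1
Tile 8: at (3,0), goal (1,3), distance |3-1|+|0-3| = 5
Tile 3: at (3,1), goal (0,2), distance |3-0|+|1-2| = 4
Tile 2: at (3,2), goal (0,1), distance |3-0|+|2-1| = 4
Tile 12: at (3,3), goal (2,3), distance |3-2|+|3-3| = 1
Sum: 0 + 2 + 2 + 5 + 2 + 2 + 2 + 5 + 2 + 1 + 1 + 5 + 4 + 4 + 1 = 38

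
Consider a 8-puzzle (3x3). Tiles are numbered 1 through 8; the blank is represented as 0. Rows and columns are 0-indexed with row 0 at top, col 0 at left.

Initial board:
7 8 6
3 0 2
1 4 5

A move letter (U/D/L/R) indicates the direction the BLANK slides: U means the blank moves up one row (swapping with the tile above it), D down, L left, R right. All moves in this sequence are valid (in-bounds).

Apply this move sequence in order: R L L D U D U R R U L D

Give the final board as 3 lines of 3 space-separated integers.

After move 1 (R):
7 8 6
3 2 0
1 4 5

After move 2 (L):
7 8 6
3 0 2
1 4 5

After move 3 (L):
7 8 6
0 3 2
1 4 5

After move 4 (D):
7 8 6
1 3 2
0 4 5

After move 5 (U):
7 8 6
0 3 2
1 4 5

After move 6 (D):
7 8 6
1 3 2
0 4 5

After move 7 (U):
7 8 6
0 3 2
1 4 5

After move 8 (R):
7 8 6
3 0 2
1 4 5

After move 9 (R):
7 8 6
3 2 0
1 4 5

After move 10 (U):
7 8 0
3 2 6
1 4 5

After move 11 (L):
7 0 8
3 2 6
1 4 5

After move 12 (D):
7 2 8
3 0 6
1 4 5

Answer: 7 2 8
3 0 6
1 4 5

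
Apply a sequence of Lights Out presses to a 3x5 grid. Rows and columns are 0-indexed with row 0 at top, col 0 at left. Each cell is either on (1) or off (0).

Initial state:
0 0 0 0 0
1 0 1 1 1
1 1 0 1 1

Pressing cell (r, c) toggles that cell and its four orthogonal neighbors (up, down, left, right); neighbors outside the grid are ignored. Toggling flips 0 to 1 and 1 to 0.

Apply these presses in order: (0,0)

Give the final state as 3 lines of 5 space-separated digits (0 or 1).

Answer: 1 1 0 0 0
0 0 1 1 1
1 1 0 1 1

Derivation:
After press 1 at (0,0):
1 1 0 0 0
0 0 1 1 1
1 1 0 1 1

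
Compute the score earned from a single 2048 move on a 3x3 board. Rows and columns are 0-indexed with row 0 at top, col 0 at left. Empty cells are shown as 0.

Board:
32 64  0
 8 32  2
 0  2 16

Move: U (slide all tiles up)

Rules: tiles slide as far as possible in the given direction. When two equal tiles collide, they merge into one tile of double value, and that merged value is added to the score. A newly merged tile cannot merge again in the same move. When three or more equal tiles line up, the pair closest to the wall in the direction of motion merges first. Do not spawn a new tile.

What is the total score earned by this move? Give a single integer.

Answer: 0

Derivation:
Slide up:
col 0: [32, 8, 0] -> [32, 8, 0]  score +0 (running 0)
col 1: [64, 32, 2] -> [64, 32, 2]  score +0 (running 0)
col 2: [0, 2, 16] -> [2, 16, 0]  score +0 (running 0)
Board after move:
32 64  2
 8 32 16
 0  2  0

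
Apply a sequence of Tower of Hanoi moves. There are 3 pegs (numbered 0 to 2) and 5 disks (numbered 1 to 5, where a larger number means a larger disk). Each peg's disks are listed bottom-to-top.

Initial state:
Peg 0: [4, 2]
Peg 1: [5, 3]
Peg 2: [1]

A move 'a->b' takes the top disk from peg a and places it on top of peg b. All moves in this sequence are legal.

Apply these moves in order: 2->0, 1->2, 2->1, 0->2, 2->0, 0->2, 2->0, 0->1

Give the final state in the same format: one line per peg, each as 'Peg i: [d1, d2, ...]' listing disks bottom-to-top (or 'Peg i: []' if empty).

After move 1 (2->0):
Peg 0: [4, 2, 1]
Peg 1: [5, 3]
Peg 2: []

After move 2 (1->2):
Peg 0: [4, 2, 1]
Peg 1: [5]
Peg 2: [3]

After move 3 (2->1):
Peg 0: [4, 2, 1]
Peg 1: [5, 3]
Peg 2: []

After move 4 (0->2):
Peg 0: [4, 2]
Peg 1: [5, 3]
Peg 2: [1]

After move 5 (2->0):
Peg 0: [4, 2, 1]
Peg 1: [5, 3]
Peg 2: []

After move 6 (0->2):
Peg 0: [4, 2]
Peg 1: [5, 3]
Peg 2: [1]

After move 7 (2->0):
Peg 0: [4, 2, 1]
Peg 1: [5, 3]
Peg 2: []

After move 8 (0->1):
Peg 0: [4, 2]
Peg 1: [5, 3, 1]
Peg 2: []

Answer: Peg 0: [4, 2]
Peg 1: [5, 3, 1]
Peg 2: []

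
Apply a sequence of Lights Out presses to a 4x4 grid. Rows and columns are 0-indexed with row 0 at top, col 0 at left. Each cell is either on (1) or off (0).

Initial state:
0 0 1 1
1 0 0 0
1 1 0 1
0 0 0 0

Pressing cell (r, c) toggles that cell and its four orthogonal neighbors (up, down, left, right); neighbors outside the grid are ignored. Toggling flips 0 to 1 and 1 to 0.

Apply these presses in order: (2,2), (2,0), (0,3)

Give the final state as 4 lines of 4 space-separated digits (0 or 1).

Answer: 0 0 0 0
0 0 1 1
0 1 1 0
1 0 1 0

Derivation:
After press 1 at (2,2):
0 0 1 1
1 0 1 0
1 0 1 0
0 0 1 0

After press 2 at (2,0):
0 0 1 1
0 0 1 0
0 1 1 0
1 0 1 0

After press 3 at (0,3):
0 0 0 0
0 0 1 1
0 1 1 0
1 0 1 0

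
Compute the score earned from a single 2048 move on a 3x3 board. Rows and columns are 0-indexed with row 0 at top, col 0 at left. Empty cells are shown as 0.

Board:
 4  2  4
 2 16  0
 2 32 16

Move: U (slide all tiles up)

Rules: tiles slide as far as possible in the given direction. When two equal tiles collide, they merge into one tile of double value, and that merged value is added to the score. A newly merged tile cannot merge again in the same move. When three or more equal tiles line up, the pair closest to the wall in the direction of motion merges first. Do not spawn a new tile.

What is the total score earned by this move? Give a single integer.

Slide up:
col 0: [4, 2, 2] -> [4, 4, 0]  score +4 (running 4)
col 1: [2, 16, 32] -> [2, 16, 32]  score +0 (running 4)
col 2: [4, 0, 16] -> [4, 16, 0]  score +0 (running 4)
Board after move:
 4  2  4
 4 16 16
 0 32  0

Answer: 4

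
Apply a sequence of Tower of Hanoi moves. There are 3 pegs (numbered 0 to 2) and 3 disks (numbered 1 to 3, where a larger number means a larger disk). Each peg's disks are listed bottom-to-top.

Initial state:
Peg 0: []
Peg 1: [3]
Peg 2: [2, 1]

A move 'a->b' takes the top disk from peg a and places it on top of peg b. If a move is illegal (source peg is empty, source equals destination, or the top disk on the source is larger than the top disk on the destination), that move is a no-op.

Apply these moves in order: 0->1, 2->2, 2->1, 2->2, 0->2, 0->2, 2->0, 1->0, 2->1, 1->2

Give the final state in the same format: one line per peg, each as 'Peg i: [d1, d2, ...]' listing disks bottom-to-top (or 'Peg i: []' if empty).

Answer: Peg 0: [2, 1]
Peg 1: []
Peg 2: [3]

Derivation:
After move 1 (0->1):
Peg 0: []
Peg 1: [3]
Peg 2: [2, 1]

After move 2 (2->2):
Peg 0: []
Peg 1: [3]
Peg 2: [2, 1]

After move 3 (2->1):
Peg 0: []
Peg 1: [3, 1]
Peg 2: [2]

After move 4 (2->2):
Peg 0: []
Peg 1: [3, 1]
Peg 2: [2]

After move 5 (0->2):
Peg 0: []
Peg 1: [3, 1]
Peg 2: [2]

After move 6 (0->2):
Peg 0: []
Peg 1: [3, 1]
Peg 2: [2]

After move 7 (2->0):
Peg 0: [2]
Peg 1: [3, 1]
Peg 2: []

After move 8 (1->0):
Peg 0: [2, 1]
Peg 1: [3]
Peg 2: []

After move 9 (2->1):
Peg 0: [2, 1]
Peg 1: [3]
Peg 2: []

After move 10 (1->2):
Peg 0: [2, 1]
Peg 1: []
Peg 2: [3]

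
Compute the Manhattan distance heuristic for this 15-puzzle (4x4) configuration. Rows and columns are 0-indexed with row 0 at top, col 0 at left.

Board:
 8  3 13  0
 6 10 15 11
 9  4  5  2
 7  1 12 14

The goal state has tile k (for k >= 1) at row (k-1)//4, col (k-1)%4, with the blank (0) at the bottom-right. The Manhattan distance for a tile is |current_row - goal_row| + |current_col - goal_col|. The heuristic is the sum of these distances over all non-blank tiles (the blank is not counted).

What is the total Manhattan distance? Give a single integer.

Tile 8: at (0,0), goal (1,3), distance |0-1|+|0-3| = 4
Tile 3: at (0,1), goal (0,2), distance |0-0|+|1-2| = 1
Tile 13: at (0,2), goal (3,0), distance |0-3|+|2-0| = 5
Tile 6: at (1,0), goal (1,1), distance |1-1|+|0-1| = 1
Tile 10: at (1,1), goal (2,1), distance |1-2|+|1-1| = 1
Tile 15: at (1,2), goal (3,2), distance |1-3|+|2-2| = 2
Tile 11: at (1,3), goal (2,2), distance |1-2|+|3-2| = 2
Tile 9: at (2,0), goal (2,0), distance |2-2|+|0-0| = 0
Tile 4: at (2,1), goal (0,3), distance |2-0|+|1-3| = 4
Tile 5: at (2,2), goal (1,0), distance |2-1|+|2-0| = 3
Tile 2: at (2,3), goal (0,1), distance |2-0|+|3-1| = 4
Tile 7: at (3,0), goal (1,2), distance |3-1|+|0-2| = 4
Tile 1: at (3,1), goal (0,0), distance |3-0|+|1-0| = 4
Tile 12: at (3,2), goal (2,3), distance |3-2|+|2-3| = 2
Tile 14: at (3,3), goal (3,1), distance |3-3|+|3-1| = 2
Sum: 4 + 1 + 5 + 1 + 1 + 2 + 2 + 0 + 4 + 3 + 4 + 4 + 4 + 2 + 2 = 39

Answer: 39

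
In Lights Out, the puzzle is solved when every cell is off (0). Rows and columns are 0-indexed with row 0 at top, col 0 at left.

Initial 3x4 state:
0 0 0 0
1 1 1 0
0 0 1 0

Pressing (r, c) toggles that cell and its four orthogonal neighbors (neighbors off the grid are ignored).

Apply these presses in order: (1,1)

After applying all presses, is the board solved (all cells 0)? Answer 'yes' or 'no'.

Answer: no

Derivation:
After press 1 at (1,1):
0 1 0 0
0 0 0 0
0 1 1 0

Lights still on: 3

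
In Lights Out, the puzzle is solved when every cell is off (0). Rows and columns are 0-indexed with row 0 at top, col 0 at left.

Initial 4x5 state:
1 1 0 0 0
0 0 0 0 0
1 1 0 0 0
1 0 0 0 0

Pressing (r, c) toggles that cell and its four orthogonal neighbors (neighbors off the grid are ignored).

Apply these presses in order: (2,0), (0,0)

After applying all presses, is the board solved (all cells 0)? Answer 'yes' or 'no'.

After press 1 at (2,0):
1 1 0 0 0
1 0 0 0 0
0 0 0 0 0
0 0 0 0 0

After press 2 at (0,0):
0 0 0 0 0
0 0 0 0 0
0 0 0 0 0
0 0 0 0 0

Lights still on: 0

Answer: yes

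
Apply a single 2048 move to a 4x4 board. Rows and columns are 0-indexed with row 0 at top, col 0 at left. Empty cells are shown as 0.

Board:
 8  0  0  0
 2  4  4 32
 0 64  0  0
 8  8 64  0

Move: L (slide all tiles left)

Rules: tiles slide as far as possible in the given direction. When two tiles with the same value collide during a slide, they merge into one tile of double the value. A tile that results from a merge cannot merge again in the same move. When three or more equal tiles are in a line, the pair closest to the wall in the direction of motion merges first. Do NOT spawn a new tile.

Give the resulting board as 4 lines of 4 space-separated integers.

Slide left:
row 0: [8, 0, 0, 0] -> [8, 0, 0, 0]
row 1: [2, 4, 4, 32] -> [2, 8, 32, 0]
row 2: [0, 64, 0, 0] -> [64, 0, 0, 0]
row 3: [8, 8, 64, 0] -> [16, 64, 0, 0]

Answer:  8  0  0  0
 2  8 32  0
64  0  0  0
16 64  0  0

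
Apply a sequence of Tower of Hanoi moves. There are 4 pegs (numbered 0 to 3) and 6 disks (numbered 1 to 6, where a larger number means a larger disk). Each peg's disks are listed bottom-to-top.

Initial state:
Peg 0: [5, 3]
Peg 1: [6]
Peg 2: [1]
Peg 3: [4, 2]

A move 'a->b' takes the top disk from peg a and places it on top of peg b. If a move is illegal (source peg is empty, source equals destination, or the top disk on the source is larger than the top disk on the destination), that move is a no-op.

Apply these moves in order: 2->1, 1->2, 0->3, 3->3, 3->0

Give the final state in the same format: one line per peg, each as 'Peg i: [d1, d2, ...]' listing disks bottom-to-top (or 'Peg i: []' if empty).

After move 1 (2->1):
Peg 0: [5, 3]
Peg 1: [6, 1]
Peg 2: []
Peg 3: [4, 2]

After move 2 (1->2):
Peg 0: [5, 3]
Peg 1: [6]
Peg 2: [1]
Peg 3: [4, 2]

After move 3 (0->3):
Peg 0: [5, 3]
Peg 1: [6]
Peg 2: [1]
Peg 3: [4, 2]

After move 4 (3->3):
Peg 0: [5, 3]
Peg 1: [6]
Peg 2: [1]
Peg 3: [4, 2]

After move 5 (3->0):
Peg 0: [5, 3, 2]
Peg 1: [6]
Peg 2: [1]
Peg 3: [4]

Answer: Peg 0: [5, 3, 2]
Peg 1: [6]
Peg 2: [1]
Peg 3: [4]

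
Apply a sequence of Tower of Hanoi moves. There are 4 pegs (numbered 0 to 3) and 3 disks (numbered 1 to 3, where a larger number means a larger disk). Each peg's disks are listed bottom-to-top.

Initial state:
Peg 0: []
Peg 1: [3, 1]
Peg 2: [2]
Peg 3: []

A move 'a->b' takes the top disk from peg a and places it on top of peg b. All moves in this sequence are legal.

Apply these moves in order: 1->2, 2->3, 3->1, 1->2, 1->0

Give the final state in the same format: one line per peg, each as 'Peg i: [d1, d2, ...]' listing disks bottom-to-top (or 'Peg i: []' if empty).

Answer: Peg 0: [3]
Peg 1: []
Peg 2: [2, 1]
Peg 3: []

Derivation:
After move 1 (1->2):
Peg 0: []
Peg 1: [3]
Peg 2: [2, 1]
Peg 3: []

After move 2 (2->3):
Peg 0: []
Peg 1: [3]
Peg 2: [2]
Peg 3: [1]

After move 3 (3->1):
Peg 0: []
Peg 1: [3, 1]
Peg 2: [2]
Peg 3: []

After move 4 (1->2):
Peg 0: []
Peg 1: [3]
Peg 2: [2, 1]
Peg 3: []

After move 5 (1->0):
Peg 0: [3]
Peg 1: []
Peg 2: [2, 1]
Peg 3: []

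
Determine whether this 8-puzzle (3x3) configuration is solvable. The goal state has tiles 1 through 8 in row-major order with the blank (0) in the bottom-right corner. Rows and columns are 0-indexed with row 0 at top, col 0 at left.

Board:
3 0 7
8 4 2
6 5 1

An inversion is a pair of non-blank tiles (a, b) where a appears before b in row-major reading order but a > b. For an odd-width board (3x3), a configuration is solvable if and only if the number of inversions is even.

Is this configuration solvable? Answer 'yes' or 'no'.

Inversions (pairs i<j in row-major order where tile[i] > tile[j] > 0): 18
18 is even, so the puzzle is solvable.

Answer: yes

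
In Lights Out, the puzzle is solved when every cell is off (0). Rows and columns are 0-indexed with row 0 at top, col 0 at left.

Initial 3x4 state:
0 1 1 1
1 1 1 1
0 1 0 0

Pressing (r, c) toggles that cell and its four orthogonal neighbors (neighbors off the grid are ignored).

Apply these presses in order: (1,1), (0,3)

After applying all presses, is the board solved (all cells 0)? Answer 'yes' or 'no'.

Answer: yes

Derivation:
After press 1 at (1,1):
0 0 1 1
0 0 0 1
0 0 0 0

After press 2 at (0,3):
0 0 0 0
0 0 0 0
0 0 0 0

Lights still on: 0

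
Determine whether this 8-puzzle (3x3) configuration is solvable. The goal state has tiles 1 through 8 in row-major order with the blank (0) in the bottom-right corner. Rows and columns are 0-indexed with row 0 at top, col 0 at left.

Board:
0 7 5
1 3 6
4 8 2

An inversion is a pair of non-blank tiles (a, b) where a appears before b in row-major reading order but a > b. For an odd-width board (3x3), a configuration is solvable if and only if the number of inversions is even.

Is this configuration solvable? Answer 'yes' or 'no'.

Inversions (pairs i<j in row-major order where tile[i] > tile[j] > 0): 15
15 is odd, so the puzzle is not solvable.

Answer: no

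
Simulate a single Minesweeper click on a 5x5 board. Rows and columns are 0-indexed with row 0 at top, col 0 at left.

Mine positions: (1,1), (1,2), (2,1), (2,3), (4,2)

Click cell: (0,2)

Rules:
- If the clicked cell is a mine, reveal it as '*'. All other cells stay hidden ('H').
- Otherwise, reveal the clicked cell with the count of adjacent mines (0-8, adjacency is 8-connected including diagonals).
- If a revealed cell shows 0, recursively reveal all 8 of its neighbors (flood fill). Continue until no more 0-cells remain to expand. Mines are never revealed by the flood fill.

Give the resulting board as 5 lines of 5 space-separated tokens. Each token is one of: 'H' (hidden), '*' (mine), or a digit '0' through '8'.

H H 2 H H
H H H H H
H H H H H
H H H H H
H H H H H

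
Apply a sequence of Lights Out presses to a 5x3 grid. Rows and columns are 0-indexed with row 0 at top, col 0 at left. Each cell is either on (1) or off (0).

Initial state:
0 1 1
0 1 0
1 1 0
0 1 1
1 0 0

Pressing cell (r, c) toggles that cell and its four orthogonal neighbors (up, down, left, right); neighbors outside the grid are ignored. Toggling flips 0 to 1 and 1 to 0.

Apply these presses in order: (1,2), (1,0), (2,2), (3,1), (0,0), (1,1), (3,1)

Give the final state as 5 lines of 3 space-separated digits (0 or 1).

Answer: 0 1 0
1 0 1
0 1 0
0 1 0
1 0 0

Derivation:
After press 1 at (1,2):
0 1 0
0 0 1
1 1 1
0 1 1
1 0 0

After press 2 at (1,0):
1 1 0
1 1 1
0 1 1
0 1 1
1 0 0

After press 3 at (2,2):
1 1 0
1 1 0
0 0 0
0 1 0
1 0 0

After press 4 at (3,1):
1 1 0
1 1 0
0 1 0
1 0 1
1 1 0

After press 5 at (0,0):
0 0 0
0 1 0
0 1 0
1 0 1
1 1 0

After press 6 at (1,1):
0 1 0
1 0 1
0 0 0
1 0 1
1 1 0

After press 7 at (3,1):
0 1 0
1 0 1
0 1 0
0 1 0
1 0 0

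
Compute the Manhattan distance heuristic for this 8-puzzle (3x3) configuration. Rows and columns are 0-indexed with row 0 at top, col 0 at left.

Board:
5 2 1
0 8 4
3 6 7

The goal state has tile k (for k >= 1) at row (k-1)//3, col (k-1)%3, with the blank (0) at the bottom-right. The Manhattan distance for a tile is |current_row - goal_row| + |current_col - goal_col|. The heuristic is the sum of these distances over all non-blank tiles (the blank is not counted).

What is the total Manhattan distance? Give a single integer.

Tile 5: at (0,0), goal (1,1), distance |0-1|+|0-1| = 2
Tile 2: at (0,1), goal (0,1), distance |0-0|+|1-1| = 0
Tile 1: at (0,2), goal (0,0), distance |0-0|+|2-0| = 2
Tile 8: at (1,1), goal (2,1), distance |1-2|+|1-1| = 1
Tile 4: at (1,2), goal (1,0), distance |1-1|+|2-0| = 2
Tile 3: at (2,0), goal (0,2), distance |2-0|+|0-2| = 4
Tile 6: at (2,1), goal (1,2), distance |2-1|+|1-2| = 2
Tile 7: at (2,2), goal (2,0), distance |2-2|+|2-0| = 2
Sum: 2 + 0 + 2 + 1 + 2 + 4 + 2 + 2 = 15

Answer: 15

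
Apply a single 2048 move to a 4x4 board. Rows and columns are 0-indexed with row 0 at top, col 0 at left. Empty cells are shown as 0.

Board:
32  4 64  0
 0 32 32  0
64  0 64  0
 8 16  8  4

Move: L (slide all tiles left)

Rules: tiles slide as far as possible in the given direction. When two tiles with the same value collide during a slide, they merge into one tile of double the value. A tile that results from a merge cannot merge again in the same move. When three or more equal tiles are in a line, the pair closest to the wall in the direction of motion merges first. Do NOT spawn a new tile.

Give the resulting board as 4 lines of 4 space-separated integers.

Answer:  32   4  64   0
 64   0   0   0
128   0   0   0
  8  16   8   4

Derivation:
Slide left:
row 0: [32, 4, 64, 0] -> [32, 4, 64, 0]
row 1: [0, 32, 32, 0] -> [64, 0, 0, 0]
row 2: [64, 0, 64, 0] -> [128, 0, 0, 0]
row 3: [8, 16, 8, 4] -> [8, 16, 8, 4]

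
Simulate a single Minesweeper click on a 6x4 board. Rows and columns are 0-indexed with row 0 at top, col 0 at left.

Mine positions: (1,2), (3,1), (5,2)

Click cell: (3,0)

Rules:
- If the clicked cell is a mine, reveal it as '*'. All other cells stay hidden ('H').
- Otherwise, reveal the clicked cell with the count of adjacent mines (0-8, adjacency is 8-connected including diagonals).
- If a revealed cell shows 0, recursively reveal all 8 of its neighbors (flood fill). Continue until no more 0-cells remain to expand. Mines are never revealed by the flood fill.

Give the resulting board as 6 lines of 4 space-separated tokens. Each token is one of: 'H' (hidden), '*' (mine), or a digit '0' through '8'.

H H H H
H H H H
H H H H
1 H H H
H H H H
H H H H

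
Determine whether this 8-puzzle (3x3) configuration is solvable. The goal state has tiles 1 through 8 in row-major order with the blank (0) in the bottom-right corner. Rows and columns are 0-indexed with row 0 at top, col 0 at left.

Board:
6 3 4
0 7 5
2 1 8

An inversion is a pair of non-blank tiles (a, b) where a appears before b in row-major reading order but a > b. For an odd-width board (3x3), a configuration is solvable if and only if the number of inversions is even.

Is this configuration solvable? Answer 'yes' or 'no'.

Answer: no

Derivation:
Inversions (pairs i<j in row-major order where tile[i] > tile[j] > 0): 15
15 is odd, so the puzzle is not solvable.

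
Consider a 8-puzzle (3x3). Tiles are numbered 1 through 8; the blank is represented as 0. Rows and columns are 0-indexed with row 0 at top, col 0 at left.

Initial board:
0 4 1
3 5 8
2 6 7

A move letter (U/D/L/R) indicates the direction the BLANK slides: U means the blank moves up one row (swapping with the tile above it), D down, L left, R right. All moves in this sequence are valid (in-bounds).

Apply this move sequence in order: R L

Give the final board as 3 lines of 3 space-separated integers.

After move 1 (R):
4 0 1
3 5 8
2 6 7

After move 2 (L):
0 4 1
3 5 8
2 6 7

Answer: 0 4 1
3 5 8
2 6 7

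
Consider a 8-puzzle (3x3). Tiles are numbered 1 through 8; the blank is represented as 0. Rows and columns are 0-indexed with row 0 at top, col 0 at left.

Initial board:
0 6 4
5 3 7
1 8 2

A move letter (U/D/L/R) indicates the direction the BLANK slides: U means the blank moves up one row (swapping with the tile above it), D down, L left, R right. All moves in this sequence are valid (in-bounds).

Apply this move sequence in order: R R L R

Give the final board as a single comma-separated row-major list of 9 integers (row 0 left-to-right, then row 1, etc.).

After move 1 (R):
6 0 4
5 3 7
1 8 2

After move 2 (R):
6 4 0
5 3 7
1 8 2

After move 3 (L):
6 0 4
5 3 7
1 8 2

After move 4 (R):
6 4 0
5 3 7
1 8 2

Answer: 6, 4, 0, 5, 3, 7, 1, 8, 2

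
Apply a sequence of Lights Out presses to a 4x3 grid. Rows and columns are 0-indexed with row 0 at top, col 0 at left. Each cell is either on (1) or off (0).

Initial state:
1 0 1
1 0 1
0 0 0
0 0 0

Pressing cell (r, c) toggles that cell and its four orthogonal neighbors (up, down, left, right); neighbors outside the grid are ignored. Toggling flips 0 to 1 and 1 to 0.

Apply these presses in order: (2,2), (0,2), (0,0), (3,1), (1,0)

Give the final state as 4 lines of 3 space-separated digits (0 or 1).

Answer: 1 0 0
1 1 1
1 0 1
1 1 0

Derivation:
After press 1 at (2,2):
1 0 1
1 0 0
0 1 1
0 0 1

After press 2 at (0,2):
1 1 0
1 0 1
0 1 1
0 0 1

After press 3 at (0,0):
0 0 0
0 0 1
0 1 1
0 0 1

After press 4 at (3,1):
0 0 0
0 0 1
0 0 1
1 1 0

After press 5 at (1,0):
1 0 0
1 1 1
1 0 1
1 1 0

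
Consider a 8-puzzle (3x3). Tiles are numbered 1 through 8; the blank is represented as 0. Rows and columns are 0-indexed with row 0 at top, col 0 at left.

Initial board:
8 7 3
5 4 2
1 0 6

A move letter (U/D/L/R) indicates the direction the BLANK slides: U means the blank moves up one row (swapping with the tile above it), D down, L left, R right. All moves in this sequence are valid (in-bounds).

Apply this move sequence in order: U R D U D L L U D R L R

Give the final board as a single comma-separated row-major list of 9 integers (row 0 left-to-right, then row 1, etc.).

Answer: 8, 7, 3, 5, 2, 6, 1, 0, 4

Derivation:
After move 1 (U):
8 7 3
5 0 2
1 4 6

After move 2 (R):
8 7 3
5 2 0
1 4 6

After move 3 (D):
8 7 3
5 2 6
1 4 0

After move 4 (U):
8 7 3
5 2 0
1 4 6

After move 5 (D):
8 7 3
5 2 6
1 4 0

After move 6 (L):
8 7 3
5 2 6
1 0 4

After move 7 (L):
8 7 3
5 2 6
0 1 4

After move 8 (U):
8 7 3
0 2 6
5 1 4

After move 9 (D):
8 7 3
5 2 6
0 1 4

After move 10 (R):
8 7 3
5 2 6
1 0 4

After move 11 (L):
8 7 3
5 2 6
0 1 4

After move 12 (R):
8 7 3
5 2 6
1 0 4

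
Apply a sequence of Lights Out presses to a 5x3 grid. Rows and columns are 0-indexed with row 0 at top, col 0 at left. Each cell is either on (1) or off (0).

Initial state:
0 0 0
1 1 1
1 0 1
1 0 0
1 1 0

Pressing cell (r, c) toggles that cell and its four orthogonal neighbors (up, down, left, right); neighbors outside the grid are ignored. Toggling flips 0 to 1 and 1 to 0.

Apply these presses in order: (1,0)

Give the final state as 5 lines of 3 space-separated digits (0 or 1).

Answer: 1 0 0
0 0 1
0 0 1
1 0 0
1 1 0

Derivation:
After press 1 at (1,0):
1 0 0
0 0 1
0 0 1
1 0 0
1 1 0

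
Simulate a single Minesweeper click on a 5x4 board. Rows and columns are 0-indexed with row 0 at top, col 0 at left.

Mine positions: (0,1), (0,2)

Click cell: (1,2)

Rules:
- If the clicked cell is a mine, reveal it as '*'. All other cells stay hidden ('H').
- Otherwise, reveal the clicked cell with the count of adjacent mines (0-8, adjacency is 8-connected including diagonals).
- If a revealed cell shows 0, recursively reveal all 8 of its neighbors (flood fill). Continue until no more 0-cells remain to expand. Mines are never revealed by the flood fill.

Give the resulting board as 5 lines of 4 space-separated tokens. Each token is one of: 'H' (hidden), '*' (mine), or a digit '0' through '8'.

H H H H
H H 2 H
H H H H
H H H H
H H H H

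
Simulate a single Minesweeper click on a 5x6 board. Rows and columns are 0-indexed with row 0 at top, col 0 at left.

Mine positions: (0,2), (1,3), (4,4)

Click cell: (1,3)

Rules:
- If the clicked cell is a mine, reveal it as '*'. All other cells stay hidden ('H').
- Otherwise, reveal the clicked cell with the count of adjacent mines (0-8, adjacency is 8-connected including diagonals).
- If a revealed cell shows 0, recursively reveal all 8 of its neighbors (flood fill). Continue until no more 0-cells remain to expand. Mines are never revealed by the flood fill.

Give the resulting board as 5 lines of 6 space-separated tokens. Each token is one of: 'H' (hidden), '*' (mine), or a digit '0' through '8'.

H H H H H H
H H H * H H
H H H H H H
H H H H H H
H H H H H H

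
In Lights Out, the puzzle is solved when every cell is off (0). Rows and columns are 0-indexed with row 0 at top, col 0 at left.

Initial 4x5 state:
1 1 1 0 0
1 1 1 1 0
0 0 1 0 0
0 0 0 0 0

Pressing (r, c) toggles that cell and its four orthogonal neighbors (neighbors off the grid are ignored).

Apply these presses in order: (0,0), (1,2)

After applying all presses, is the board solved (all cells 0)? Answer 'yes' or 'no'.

After press 1 at (0,0):
0 0 1 0 0
0 1 1 1 0
0 0 1 0 0
0 0 0 0 0

After press 2 at (1,2):
0 0 0 0 0
0 0 0 0 0
0 0 0 0 0
0 0 0 0 0

Lights still on: 0

Answer: yes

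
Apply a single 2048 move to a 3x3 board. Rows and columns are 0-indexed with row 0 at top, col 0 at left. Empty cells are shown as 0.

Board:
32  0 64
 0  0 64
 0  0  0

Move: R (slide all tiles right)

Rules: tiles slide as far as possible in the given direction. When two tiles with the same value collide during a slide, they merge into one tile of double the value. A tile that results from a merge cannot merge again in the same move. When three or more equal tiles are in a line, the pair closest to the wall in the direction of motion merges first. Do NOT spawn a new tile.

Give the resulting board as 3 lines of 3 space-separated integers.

Answer:  0 32 64
 0  0 64
 0  0  0

Derivation:
Slide right:
row 0: [32, 0, 64] -> [0, 32, 64]
row 1: [0, 0, 64] -> [0, 0, 64]
row 2: [0, 0, 0] -> [0, 0, 0]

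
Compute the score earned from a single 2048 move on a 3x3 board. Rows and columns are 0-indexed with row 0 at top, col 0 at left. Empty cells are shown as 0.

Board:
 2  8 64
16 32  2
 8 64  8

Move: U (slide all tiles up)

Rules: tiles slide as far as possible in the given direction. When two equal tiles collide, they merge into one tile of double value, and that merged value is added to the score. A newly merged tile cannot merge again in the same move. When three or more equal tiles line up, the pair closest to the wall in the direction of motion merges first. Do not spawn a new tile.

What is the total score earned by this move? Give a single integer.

Slide up:
col 0: [2, 16, 8] -> [2, 16, 8]  score +0 (running 0)
col 1: [8, 32, 64] -> [8, 32, 64]  score +0 (running 0)
col 2: [64, 2, 8] -> [64, 2, 8]  score +0 (running 0)
Board after move:
 2  8 64
16 32  2
 8 64  8

Answer: 0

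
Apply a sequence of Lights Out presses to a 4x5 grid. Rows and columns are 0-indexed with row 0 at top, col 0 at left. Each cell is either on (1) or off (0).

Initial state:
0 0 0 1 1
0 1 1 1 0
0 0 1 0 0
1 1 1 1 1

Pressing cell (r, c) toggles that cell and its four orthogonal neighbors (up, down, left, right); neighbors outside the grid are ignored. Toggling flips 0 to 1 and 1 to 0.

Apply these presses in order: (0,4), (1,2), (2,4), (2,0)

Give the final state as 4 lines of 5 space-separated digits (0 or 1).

Answer: 0 0 1 0 0
1 0 0 0 0
1 1 0 1 1
0 1 1 1 0

Derivation:
After press 1 at (0,4):
0 0 0 0 0
0 1 1 1 1
0 0 1 0 0
1 1 1 1 1

After press 2 at (1,2):
0 0 1 0 0
0 0 0 0 1
0 0 0 0 0
1 1 1 1 1

After press 3 at (2,4):
0 0 1 0 0
0 0 0 0 0
0 0 0 1 1
1 1 1 1 0

After press 4 at (2,0):
0 0 1 0 0
1 0 0 0 0
1 1 0 1 1
0 1 1 1 0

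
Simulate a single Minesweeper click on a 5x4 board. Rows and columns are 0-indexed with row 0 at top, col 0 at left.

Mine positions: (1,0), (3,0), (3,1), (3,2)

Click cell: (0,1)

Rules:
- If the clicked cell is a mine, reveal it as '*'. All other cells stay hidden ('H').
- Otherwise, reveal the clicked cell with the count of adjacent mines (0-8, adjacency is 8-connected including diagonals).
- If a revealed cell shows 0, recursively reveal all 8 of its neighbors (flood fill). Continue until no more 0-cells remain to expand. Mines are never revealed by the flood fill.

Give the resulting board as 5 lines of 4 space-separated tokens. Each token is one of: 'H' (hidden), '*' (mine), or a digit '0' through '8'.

H 1 H H
H H H H
H H H H
H H H H
H H H H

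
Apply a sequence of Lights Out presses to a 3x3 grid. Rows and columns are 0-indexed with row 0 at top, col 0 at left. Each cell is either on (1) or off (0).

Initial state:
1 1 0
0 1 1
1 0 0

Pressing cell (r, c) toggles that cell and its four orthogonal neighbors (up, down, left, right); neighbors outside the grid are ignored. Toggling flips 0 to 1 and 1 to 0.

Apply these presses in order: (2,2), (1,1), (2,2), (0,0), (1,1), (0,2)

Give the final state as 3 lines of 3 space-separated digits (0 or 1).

After press 1 at (2,2):
1 1 0
0 1 0
1 1 1

After press 2 at (1,1):
1 0 0
1 0 1
1 0 1

After press 3 at (2,2):
1 0 0
1 0 0
1 1 0

After press 4 at (0,0):
0 1 0
0 0 0
1 1 0

After press 5 at (1,1):
0 0 0
1 1 1
1 0 0

After press 6 at (0,2):
0 1 1
1 1 0
1 0 0

Answer: 0 1 1
1 1 0
1 0 0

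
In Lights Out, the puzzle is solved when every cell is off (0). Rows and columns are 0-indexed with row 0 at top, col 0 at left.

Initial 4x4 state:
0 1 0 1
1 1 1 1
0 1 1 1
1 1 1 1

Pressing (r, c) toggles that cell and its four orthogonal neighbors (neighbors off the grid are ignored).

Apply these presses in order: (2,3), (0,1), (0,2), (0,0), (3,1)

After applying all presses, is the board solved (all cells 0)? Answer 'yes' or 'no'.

After press 1 at (2,3):
0 1 0 1
1 1 1 0
0 1 0 0
1 1 1 0

After press 2 at (0,1):
1 0 1 1
1 0 1 0
0 1 0 0
1 1 1 0

After press 3 at (0,2):
1 1 0 0
1 0 0 0
0 1 0 0
1 1 1 0

After press 4 at (0,0):
0 0 0 0
0 0 0 0
0 1 0 0
1 1 1 0

After press 5 at (3,1):
0 0 0 0
0 0 0 0
0 0 0 0
0 0 0 0

Lights still on: 0

Answer: yes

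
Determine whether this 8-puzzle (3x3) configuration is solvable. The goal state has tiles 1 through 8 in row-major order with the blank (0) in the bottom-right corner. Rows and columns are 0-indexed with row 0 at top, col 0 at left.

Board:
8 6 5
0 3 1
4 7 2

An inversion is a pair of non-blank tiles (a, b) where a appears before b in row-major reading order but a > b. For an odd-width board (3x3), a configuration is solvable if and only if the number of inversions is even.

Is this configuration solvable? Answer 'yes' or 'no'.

Inversions (pairs i<j in row-major order where tile[i] > tile[j] > 0): 20
20 is even, so the puzzle is solvable.

Answer: yes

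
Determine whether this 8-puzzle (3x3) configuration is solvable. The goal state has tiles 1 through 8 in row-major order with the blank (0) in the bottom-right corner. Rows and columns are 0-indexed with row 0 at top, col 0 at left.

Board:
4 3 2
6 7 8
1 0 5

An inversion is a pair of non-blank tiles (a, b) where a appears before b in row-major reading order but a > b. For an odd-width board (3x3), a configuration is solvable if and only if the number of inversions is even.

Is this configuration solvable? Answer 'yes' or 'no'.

Answer: yes

Derivation:
Inversions (pairs i<j in row-major order where tile[i] > tile[j] > 0): 12
12 is even, so the puzzle is solvable.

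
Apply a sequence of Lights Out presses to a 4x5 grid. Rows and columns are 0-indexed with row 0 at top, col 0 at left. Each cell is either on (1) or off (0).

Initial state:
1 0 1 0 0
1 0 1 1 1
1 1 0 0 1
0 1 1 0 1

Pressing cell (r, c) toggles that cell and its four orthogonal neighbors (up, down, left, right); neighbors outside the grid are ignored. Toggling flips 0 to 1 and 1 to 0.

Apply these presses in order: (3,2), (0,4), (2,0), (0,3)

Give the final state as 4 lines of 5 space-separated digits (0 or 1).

After press 1 at (3,2):
1 0 1 0 0
1 0 1 1 1
1 1 1 0 1
0 0 0 1 1

After press 2 at (0,4):
1 0 1 1 1
1 0 1 1 0
1 1 1 0 1
0 0 0 1 1

After press 3 at (2,0):
1 0 1 1 1
0 0 1 1 0
0 0 1 0 1
1 0 0 1 1

After press 4 at (0,3):
1 0 0 0 0
0 0 1 0 0
0 0 1 0 1
1 0 0 1 1

Answer: 1 0 0 0 0
0 0 1 0 0
0 0 1 0 1
1 0 0 1 1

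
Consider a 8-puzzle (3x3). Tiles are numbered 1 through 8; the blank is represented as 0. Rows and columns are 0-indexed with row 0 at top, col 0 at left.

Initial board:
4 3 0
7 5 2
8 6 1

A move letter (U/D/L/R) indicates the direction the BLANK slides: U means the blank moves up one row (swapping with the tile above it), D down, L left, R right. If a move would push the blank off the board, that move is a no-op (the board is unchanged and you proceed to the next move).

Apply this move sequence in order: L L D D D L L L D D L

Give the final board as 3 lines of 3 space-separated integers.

Answer: 7 4 3
8 5 2
0 6 1

Derivation:
After move 1 (L):
4 0 3
7 5 2
8 6 1

After move 2 (L):
0 4 3
7 5 2
8 6 1

After move 3 (D):
7 4 3
0 5 2
8 6 1

After move 4 (D):
7 4 3
8 5 2
0 6 1

After move 5 (D):
7 4 3
8 5 2
0 6 1

After move 6 (L):
7 4 3
8 5 2
0 6 1

After move 7 (L):
7 4 3
8 5 2
0 6 1

After move 8 (L):
7 4 3
8 5 2
0 6 1

After move 9 (D):
7 4 3
8 5 2
0 6 1

After move 10 (D):
7 4 3
8 5 2
0 6 1

After move 11 (L):
7 4 3
8 5 2
0 6 1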